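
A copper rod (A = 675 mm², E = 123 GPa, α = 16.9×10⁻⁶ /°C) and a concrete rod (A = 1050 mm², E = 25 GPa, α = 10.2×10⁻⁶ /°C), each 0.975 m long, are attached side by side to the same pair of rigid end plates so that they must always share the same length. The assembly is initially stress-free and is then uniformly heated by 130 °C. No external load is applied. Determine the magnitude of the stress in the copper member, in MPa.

Equilibrium of a rigid end plate with no external load gives equal and opposite internal forces ±P in the two members. Since α_{copper} > α_{concrete}, heating drives the copper into compression and the concrete into tension.
Equating the net (thermal + elastic) strains gives |α₁ − α₂|·ΔT = P·[1/(A₁E₁) + 1/(A₂E₂)].
|α₁ − α₂|·ΔT = 6.7×10⁻⁶ × 130 = 0.000871.
1/(A₁E₁) + 1/(A₂E₂) = 1/(675×123×10³) + 1/(1050×25×10³) = 5.014×10⁻⁸ N⁻¹.
So P = 0.000871 / 5.014×10⁻⁸ = 17.37 kN.
σ_{copper} = P/A₁ = 17370/675 = 25.74 MPa, compressive.

σ ≈ 25.7 MPa (compressive)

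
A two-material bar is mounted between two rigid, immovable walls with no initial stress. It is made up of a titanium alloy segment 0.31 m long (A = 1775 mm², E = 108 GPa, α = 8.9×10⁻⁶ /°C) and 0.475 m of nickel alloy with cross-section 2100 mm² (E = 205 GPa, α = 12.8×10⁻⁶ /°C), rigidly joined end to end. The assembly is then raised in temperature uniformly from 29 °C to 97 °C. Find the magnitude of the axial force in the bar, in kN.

If the supports were absent, the total length change would be Σ αᵢΔT Lᵢ = 8.9×10⁻⁶×68×310 + 12.8×10⁻⁶×68×475 = 0.6011 mm.
The rigid supports impose zero overall length change; the single axial force P common to all segments must satisfy P Σ Lᵢ/(AᵢEᵢ) = δ_free.
Σ Lᵢ/(AᵢEᵢ) = 310/(1775×108×10³) + 475/(2100×205×10³) = 2.72×10⁻⁶ mm/N.
So P = 0.6011 / 2.72×10⁻⁶ = 220.9 kN, compressive.

P ≈ 221 kN (compressive)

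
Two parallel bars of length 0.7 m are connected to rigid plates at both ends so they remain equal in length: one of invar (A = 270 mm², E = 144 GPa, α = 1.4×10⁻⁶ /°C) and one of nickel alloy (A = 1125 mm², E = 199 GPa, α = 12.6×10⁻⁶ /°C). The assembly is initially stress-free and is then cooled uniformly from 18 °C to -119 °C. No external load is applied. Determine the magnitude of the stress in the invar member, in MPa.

Equilibrium of a rigid end plate with no external load gives equal and opposite internal forces ±P in the two members. Since α_{nickel alloy} > α_{invar}, cooling drives the nickel alloy into tension and the invar into compression.
Equating the net (thermal + elastic) strains gives |α₁ − α₂|·ΔT = P·[1/(A₁E₁) + 1/(A₂E₂)].
|α₁ − α₂|·ΔT = 11.2×10⁻⁶ × 137 = 0.001534.
1/(A₁E₁) + 1/(A₂E₂) = 1/(270×144×10³) + 1/(1125×199×10³) = 3.019×10⁻⁸ N⁻¹.
So P = 0.001534 / 3.019×10⁻⁸ = 50.83 kN.
σ_{invar} = P/A₁ = 50830/270 = 188.3 MPa, compressive.

σ ≈ 188 MPa (compressive)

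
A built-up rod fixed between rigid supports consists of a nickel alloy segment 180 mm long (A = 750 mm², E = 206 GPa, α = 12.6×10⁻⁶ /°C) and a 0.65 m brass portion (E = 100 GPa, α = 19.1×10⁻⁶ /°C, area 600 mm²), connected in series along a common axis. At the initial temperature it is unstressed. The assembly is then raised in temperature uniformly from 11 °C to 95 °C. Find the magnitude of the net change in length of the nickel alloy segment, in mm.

|ΔL| ≈ 0.0708 mm

With the walls removed the bar would change length by δ_free = Σ αᵢΔT Lᵢ = 12.6×10⁻⁶×84×180 + 19.1×10⁻⁶×84×650 = 1.233 mm.
The walls prevent any net length change, so an axial force P (same in every segment) develops. Compatibility: P · Σ Lᵢ/(AᵢEᵢ) = δ_free.
Σ Lᵢ/(AᵢEᵢ) = 180/(750×206×10³) + 650/(600×100×10³) = 1.2×10⁻⁵ mm/N.
P = 1.233 / 1.2×10⁻⁵ = 102800 N = 102.8 kN, compressive.
For the nickel alloy segment, free thermal change = 12.6×10⁻⁶×84×180 = 0.1905 mm and elastic change from P = 102800×180/(750×206×10³) = 0.1198 mm; these oppose, so the net change is 0.0708 mm (segment lengthens).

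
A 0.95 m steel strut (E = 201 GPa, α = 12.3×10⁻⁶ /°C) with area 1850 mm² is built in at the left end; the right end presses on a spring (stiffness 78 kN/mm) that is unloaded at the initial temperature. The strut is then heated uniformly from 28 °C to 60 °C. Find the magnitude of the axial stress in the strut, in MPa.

σ ≈ 13.1 MPa (compressive)

If the spring were absent the strut would lengthen by αΔT L = 12.3×10⁻⁶ × 32 × 950 = 0.3739 mm.
With a force P in the spring, the elastic change of the strut is PL/(AE) and that of the spring is P/k; compatibility requires their sum to equal δ_free.
P [ L/(AE) + 1/k ] = δ_free → P [ 950/(1850×201×10³) + 1/(78×10³) ] = 0.3739.
P = 0.3739 / 1.538×10⁻⁵ = 24320 N.
σ = P/A = 24320/1850 = 13.15 MPa.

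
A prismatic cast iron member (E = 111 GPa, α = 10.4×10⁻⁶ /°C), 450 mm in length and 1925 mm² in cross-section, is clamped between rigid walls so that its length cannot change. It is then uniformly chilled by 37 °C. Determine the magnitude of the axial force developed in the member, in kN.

P ≈ 82.2 kN (tensile)

The ends cannot move, so σ = EαΔT = 111×10³ × 10.4×10⁻⁶ × 37 = 42.71 MPa.
P = AEαΔT = 1925 × 111×10³ × 10.4×10⁻⁶ × 37 = 82.22 kN (tensile).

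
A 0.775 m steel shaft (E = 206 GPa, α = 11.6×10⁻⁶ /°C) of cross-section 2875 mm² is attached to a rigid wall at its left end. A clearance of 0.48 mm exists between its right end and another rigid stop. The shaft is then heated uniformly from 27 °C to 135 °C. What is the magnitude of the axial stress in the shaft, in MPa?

σ ≈ 130 MPa (compressive)

If the wall were absent the shaft would grow by αΔT L = 11.6×10⁻⁶ × 108 × 775 = 0.9709 mm.
This exceeds the 0.48 mm gap, so the wall pushes back. The portion of expansion that must be recovered elastically is δ_free − gap = 0.9709 − 0.48 = 0.4909 mm.
So σ = E(δ_free − g)/L = 206×10³ × 0.4909/775 = 130.5 MPa.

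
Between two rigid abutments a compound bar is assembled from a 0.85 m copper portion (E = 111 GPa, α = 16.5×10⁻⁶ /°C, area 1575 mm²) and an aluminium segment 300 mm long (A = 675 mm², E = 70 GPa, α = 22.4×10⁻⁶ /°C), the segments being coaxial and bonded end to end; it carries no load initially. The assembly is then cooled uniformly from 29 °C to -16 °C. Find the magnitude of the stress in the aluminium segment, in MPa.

σ ≈ 123 MPa (tensile)

Free thermal contraction of the whole bar: Σ αᵢΔT Lᵢ = 16.5×10⁻⁶×45×850 + 22.4×10⁻⁶×45×300 = 0.9335 mm.
The walls prevent any net length change, so an axial force P (same in every segment) develops. Compatibility: P · Σ Lᵢ/(AᵢEᵢ) = δ_free.
Σ Lᵢ/(AᵢEᵢ) = 850/(1575×111×10³) + 300/(675×70×10³) = 1.121×10⁻⁵ mm/N.
Hence P = δ_free / Σ(L/AE) = 0.9335/1.121×10⁻⁵ = 83.27 kN (tensile).
σ_{aluminium} = P / A = 83270 / 675 = 123.4 MPa.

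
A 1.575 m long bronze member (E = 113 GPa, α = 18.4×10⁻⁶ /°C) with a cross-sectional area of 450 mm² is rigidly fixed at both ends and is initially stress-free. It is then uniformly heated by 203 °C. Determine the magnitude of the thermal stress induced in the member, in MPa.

σ ≈ 422 MPa (compressive)

Because both ends are immovable the net strain is zero, and the suppressed thermal strain is αΔT = 18.4×10⁻⁶ × 203 = 3735.2×10⁻⁶.
σ = EαΔT = 113×10³ × 18.4×10⁻⁶ × 203 = 422.1 MPa (compressive; the member is trying to expand).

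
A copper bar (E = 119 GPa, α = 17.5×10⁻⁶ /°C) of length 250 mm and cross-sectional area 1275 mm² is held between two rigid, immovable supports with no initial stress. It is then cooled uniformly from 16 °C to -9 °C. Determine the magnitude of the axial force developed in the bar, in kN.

The ends cannot move, so σ = EαΔT = 119×10³ × 17.5×10⁻⁶ × 25 = 52.06 MPa.
Axial force P = σA = 52.06 × 1275 = 66380 N = 66.38 kN, tensile.

P ≈ 66.4 kN (tensile)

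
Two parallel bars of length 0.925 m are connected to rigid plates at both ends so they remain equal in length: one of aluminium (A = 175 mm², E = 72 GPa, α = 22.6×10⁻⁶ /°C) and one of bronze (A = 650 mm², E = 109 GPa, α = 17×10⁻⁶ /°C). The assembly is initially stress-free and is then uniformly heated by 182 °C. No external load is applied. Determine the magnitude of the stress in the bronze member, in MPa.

σ ≈ 16.8 MPa (tensile)

Both members must finish at the same length. With the larger α, the aluminium tends to over-expand; the plates restrain it, putting the aluminium in compression and the bronze in tension. With no external load the two internal forces are equal and opposite, magnitude P.
Compatibility of the two members (thermal + elastic change equal): (α₁ − α₂)ΔT = P·[1/(A₁E₁) + 1/(A₂E₂)].
|α₁ − α₂|·ΔT = 5.6×10⁻⁶ × 182 = 0.001019.
1/(A₁E₁) + 1/(A₂E₂) = 1/(175×72×10³) + 1/(650×109×10³) = 9.348×10⁻⁸ N⁻¹.
P = 0.001019 / 9.348×10⁻⁸ = 10900 N = 10.9 kN.
σ_{bronze} = P/A₂ = 10900/650 = 16.77 MPa, tensile.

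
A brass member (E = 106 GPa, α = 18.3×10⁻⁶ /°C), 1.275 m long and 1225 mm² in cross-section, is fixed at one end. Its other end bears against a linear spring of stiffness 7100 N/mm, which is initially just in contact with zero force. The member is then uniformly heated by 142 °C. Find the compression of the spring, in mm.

Free thermal expansion: δ_free = αΔT L = 18.3×10⁻⁶ × 142 × 1275 = 3.313 mm.
Let P be the compressive force at the spring. The member shortens elastically by PL/(AE) and the spring compresses by P/k; together these equal δ_free.
So P = δ_free / [L/(AE) + 1/k] = 3.313 / [ 1275/(1225×106×10³) + 1/(7100) ].
P = 3.313 / 0.0001507 = 21990 N.
Spring compression = P/k = 21990/(7100) = 3.097 mm.

δ ≈ 3.1 mm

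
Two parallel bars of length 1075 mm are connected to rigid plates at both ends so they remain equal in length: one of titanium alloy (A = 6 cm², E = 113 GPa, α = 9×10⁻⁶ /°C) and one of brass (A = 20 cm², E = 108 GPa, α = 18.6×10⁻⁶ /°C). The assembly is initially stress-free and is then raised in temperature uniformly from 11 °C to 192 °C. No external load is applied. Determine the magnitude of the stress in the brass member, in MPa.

σ ≈ 44.8 MPa (compressive)

Both members must finish at the same length. With the larger α, the brass tends to over-expand; the plates restrain it, putting the brass in compression and the titanium alloy in tension. With no external load the two internal forces are equal and opposite, magnitude P.
Setting the final lengths equal and cancelling L: (α₁ − α₂)ΔT = P/(A₁E₁) + P/(A₂E₂).
|α₁ − α₂|·ΔT = 9.6×10⁻⁶ × 181 = 0.001738.
1/(A₁E₁) + 1/(A₂E₂) = 1/(600×113×10³) + 1/(2000×108×10³) = 1.938×10⁻⁸ N⁻¹.
P = 0.001738 / 1.938×10⁻⁸ = 89660 N = 89.66 kN.
σ_{brass} = P/A₂ = 89660/2000 = 44.83 MPa, compressive.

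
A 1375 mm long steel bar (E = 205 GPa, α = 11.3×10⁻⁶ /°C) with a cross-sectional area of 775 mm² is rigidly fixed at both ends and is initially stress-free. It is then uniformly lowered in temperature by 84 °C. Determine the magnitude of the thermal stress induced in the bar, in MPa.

Because both ends are immovable the net strain is zero, and the suppressed thermal strain is αΔT = 11.3×10⁻⁶ × 84 = 949.2×10⁻⁶.
The stress required to suppress this strain is σ = Eε = 205×10³ × 949.2×10⁻⁶ = 194.6 MPa, tensile since the bar is trying to contract.

σ ≈ 195 MPa (tensile)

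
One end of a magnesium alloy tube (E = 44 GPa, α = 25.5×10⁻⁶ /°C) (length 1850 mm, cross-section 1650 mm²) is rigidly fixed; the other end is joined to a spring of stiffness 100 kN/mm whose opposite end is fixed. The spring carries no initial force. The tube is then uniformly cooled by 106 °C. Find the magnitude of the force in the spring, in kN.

P ≈ 141 kN

The unrestrained thermal change is αΔT L = 25.5×10⁻⁶ × 106 × 1850 = 5.001 mm.
With a force P in the spring, the elastic change of the tube is PL/(AE) and that of the spring is P/k; compatibility requires their sum to equal δ_free.
P [ L/(AE) + 1/k ] = δ_free → P [ 1850/(1650×44×10³) + 1/(100×10³) ] = 5.001.
P = 5.001 / 3.548×10⁻⁵ = 140900 N.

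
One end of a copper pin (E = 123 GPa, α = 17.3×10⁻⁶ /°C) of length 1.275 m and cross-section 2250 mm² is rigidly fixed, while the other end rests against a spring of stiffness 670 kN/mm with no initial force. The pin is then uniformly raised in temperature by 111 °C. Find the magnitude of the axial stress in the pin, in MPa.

σ ≈ 178 MPa (compressive)

The unrestrained thermal change is αΔT L = 17.3×10⁻⁶ × 111 × 1275 = 2.448 mm.
With a force P in the spring, the elastic change of the pin is PL/(AE) and that of the spring is P/k; compatibility requires their sum to equal δ_free.
P [ L/(AE) + 1/k ] = δ_free → P [ 1275/(2250×123×10³) + 1/(670×10³) ] = 2.448.
P = 2.448 / 6.1×10⁻⁶ = 401400 N.
σ = P/A = 401400/2250 = 178.4 MPa.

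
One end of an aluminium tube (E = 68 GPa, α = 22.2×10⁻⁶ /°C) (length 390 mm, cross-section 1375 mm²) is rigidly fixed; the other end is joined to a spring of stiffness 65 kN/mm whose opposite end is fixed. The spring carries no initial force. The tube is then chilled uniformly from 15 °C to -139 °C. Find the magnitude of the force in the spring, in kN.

Free thermal contraction: δ_free = αΔT L = 22.2×10⁻⁶ × 154 × 390 = 1.333 mm.
Let P be the tensile force in the spring. The tube extends elastically by PL/(AE) and the spring stretches by P/k; together these equal δ_free.
P [ L/(AE) + 1/k ] = δ_free → P [ 390/(1375×68×10³) + 1/(65×10³) ] = 1.333.
P = 1.333 / 1.956×10⁻⁵ = 68180 N.

P ≈ 68.2 kN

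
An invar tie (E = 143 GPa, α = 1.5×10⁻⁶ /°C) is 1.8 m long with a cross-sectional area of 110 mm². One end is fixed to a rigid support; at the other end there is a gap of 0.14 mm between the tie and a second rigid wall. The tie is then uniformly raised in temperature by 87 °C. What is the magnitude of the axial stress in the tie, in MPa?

σ ≈ 7.54 MPa (compressive)

Unrestrained expansion: δ_free = αΔT L = 1.5×10⁻⁶ × 87 × 1800 = 0.2349 mm.
This exceeds the 0.14 mm gap, so the wall pushes back. The portion of expansion that must be recovered elastically is δ_free − gap = 0.2349 − 0.14 = 0.0949 mm.
That suppressed elongation corresponds to σ = E·Δ/L = 143×10³ × 0.0949/1800 = 7.539 MPa.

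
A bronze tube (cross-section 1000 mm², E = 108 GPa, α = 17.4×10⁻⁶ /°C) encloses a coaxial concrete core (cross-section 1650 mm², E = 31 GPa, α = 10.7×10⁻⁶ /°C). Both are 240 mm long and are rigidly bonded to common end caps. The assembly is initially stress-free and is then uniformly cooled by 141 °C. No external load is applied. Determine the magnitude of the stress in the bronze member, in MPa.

Equilibrium of a rigid end plate with no external load gives equal and opposite internal forces ±P in the two members. Since α_{bronze} > α_{concrete}, cooling drives the bronze into tension and the concrete into compression.
Setting the final lengths equal and cancelling L: (α₁ − α₂)ΔT = P/(A₁E₁) + P/(A₂E₂).
|α₁ − α₂|·ΔT = 6.7×10⁻⁶ × 141 = 0.0009447.
1/(A₁E₁) + 1/(A₂E₂) = 1/(1000×108×10³) + 1/(1650×31×10³) = 2.881×10⁻⁸ N⁻¹.
P = 0.0009447 / 2.881×10⁻⁸ = 32790 N = 32.79 kN.
σ_{bronze} = P/A₁ = 32790/1000 = 32.79 MPa, tensile.

σ ≈ 32.8 MPa (tensile)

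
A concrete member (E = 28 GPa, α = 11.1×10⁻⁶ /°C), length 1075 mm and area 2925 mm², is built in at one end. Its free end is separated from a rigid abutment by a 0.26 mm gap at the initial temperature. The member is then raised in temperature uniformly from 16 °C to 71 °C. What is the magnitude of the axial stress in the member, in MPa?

σ ≈ 10.3 MPa (compressive)

Unrestrained expansion: δ_free = αΔT L = 11.1×10⁻⁶ × 55 × 1075 = 0.6563 mm.
This exceeds the 0.26 mm gap, so the wall pushes back. The portion of expansion that must be recovered elastically is δ_free − gap = 0.6563 − 0.26 = 0.3963 mm.
Compatibility: PL/(AE) = 0.3963 mm, so σ = P/A = E × (0.3963/1075) = 10.32 MPa.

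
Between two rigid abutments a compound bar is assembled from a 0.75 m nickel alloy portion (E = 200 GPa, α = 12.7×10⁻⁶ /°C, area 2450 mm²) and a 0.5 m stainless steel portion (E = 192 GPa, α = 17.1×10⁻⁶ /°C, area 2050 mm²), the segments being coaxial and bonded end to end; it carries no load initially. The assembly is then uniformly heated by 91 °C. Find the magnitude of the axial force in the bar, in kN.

If the supports were absent, the total length change would be Σ αᵢΔT Lᵢ = 12.7×10⁻⁶×91×750 + 17.1×10⁻⁶×91×500 = 1.645 mm.
The rigid supports impose zero overall length change; the single axial force P common to all segments must satisfy P Σ Lᵢ/(AᵢEᵢ) = δ_free.
The series flexibility is Σ Lᵢ/(AᵢEᵢ) = 750/(2450×200×10³) + 500/(2050×192×10³) = 2.801×10⁻⁶ mm/N.
Hence P = δ_free / Σ(L/AE) = 1.645/2.801×10⁻⁶ = 587.2 kN (compressive).

P ≈ 587 kN (compressive)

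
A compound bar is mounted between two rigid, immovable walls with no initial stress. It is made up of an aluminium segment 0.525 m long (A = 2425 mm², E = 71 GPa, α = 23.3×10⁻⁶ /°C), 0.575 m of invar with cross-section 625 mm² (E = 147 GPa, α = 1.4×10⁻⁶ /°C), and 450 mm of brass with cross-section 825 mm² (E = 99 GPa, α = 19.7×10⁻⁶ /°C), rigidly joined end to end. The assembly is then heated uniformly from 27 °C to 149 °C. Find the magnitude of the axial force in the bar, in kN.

If the supports were absent, the total length change would be Σ αᵢΔT Lᵢ = 23.3×10⁻⁶×122×525 + 1.4×10⁻⁶×122×575 + 19.7×10⁻⁶×122×450 = 2.672 mm.
The walls prevent any net length change, so an axial force P (same in every segment) develops. Compatibility: P · Σ Lᵢ/(AᵢEᵢ) = δ_free.
Σ Lᵢ/(AᵢEᵢ) = 525/(2425×71×10³) + 575/(625×147×10³) + 450/(825×99×10³) = 1.482×10⁻⁵ mm/N.
P = 2.672 / 1.482×10⁻⁵ = 180300 N = 180.3 kN, compressive.

P ≈ 180 kN (compressive)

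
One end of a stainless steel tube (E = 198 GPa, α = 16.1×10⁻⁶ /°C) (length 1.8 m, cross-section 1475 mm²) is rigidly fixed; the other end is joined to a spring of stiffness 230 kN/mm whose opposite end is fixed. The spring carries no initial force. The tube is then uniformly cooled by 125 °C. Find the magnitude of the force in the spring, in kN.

If the spring were absent the tube would shorten by αΔT L = 16.1×10⁻⁶ × 125 × 1800 = 3.623 mm.
With a force P in the spring, the elastic change of the tube is PL/(AE) and that of the spring is P/k; compatibility requires their sum to equal δ_free.
So P = δ_free / [L/(AE) + 1/k] = 3.623 / [ 1800/(1475×198×10³) + 1/(230×10³) ].
P = 3.623 / 1.051×10⁻⁵ = 344600 N.

P ≈ 345 kN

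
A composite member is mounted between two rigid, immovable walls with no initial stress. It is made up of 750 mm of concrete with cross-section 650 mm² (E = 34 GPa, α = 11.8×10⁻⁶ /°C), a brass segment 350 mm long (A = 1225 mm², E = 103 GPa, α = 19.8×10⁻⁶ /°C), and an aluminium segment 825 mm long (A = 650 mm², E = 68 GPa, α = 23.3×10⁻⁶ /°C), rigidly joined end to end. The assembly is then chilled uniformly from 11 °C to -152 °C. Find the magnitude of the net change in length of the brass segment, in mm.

|ΔL| ≈ 0.844 mm

If the supports were absent, the total length change would be Σ αᵢΔT Lᵢ = 11.8×10⁻⁶×163×750 + 19.8×10⁻⁶×163×350 + 23.3×10⁻⁶×163×825 = 5.705 mm.
The rigid supports impose zero overall length change; the single axial force P common to all segments must satisfy P Σ Lᵢ/(AᵢEᵢ) = δ_free.
Σ Lᵢ/(AᵢEᵢ) = 750/(650×34×10³) + 350/(1225×103×10³) + 825/(650×68×10³) = 5.538×10⁻⁵ mm/N.
So P = 5.705 / 5.538×10⁻⁵ = 103 kN, tensile.
For the brass segment, free thermal change = 19.8×10⁻⁶×163×350 = 1.13 mm and elastic change from P = 103000×350/(1225×103×10³) = 0.2858 mm; these oppose, so the net change is 0.844 mm (segment shortens).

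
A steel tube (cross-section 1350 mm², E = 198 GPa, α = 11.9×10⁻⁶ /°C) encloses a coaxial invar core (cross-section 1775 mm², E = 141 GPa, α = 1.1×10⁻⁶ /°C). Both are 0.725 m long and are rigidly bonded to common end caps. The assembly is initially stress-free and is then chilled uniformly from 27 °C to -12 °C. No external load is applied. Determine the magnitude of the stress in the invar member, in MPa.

Equilibrium of a rigid end plate with no external load gives equal and opposite internal forces ±P in the two members. Since α_{steel} > α_{invar}, cooling drives the steel into tension and the invar into compression.
Setting the final lengths equal and cancelling L: (α₁ − α₂)ΔT = P/(A₁E₁) + P/(A₂E₂).
|α₁ − α₂|·ΔT = 10.8×10⁻⁶ × 39 = 0.0004212.
1/(A₁E₁) + 1/(A₂E₂) = 1/(1350×198×10³) + 1/(1775×141×10³) = 7.737×10⁻⁹ N⁻¹.
So P = 0.0004212 / 7.737×10⁻⁹ = 54.44 kN.
σ_{invar} = P/A₂ = 54440/1775 = 30.67 MPa, compressive.

σ ≈ 30.7 MPa (compressive)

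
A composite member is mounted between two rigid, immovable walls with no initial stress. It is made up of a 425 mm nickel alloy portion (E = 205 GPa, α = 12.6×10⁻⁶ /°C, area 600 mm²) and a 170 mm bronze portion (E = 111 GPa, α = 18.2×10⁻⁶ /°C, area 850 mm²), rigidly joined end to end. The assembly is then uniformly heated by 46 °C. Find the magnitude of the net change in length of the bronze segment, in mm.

|ΔL| ≈ 0.00912 mm

With the walls removed the bar would change length by δ_free = Σ αᵢΔT Lᵢ = 12.6×10⁻⁶×46×425 + 18.2×10⁻⁶×46×170 = 0.3887 mm.
The walls prevent any net length change, so an axial force P (same in every segment) develops. Compatibility: P · Σ Lᵢ/(AᵢEᵢ) = δ_free.
Σ Lᵢ/(AᵢEᵢ) = 425/(600×205×10³) + 170/(850×111×10³) = 5.257×10⁻⁶ mm/N.
P = 0.3887 / 5.257×10⁻⁶ = 73930 N = 73.93 kN, compressive.
For the bronze segment, free thermal change = 18.2×10⁻⁶×46×170 = 0.1423 mm and elastic change from P = 73930×170/(850×111×10³) = 0.1332 mm; these oppose, so the net change is 0.00912 mm (segment lengthens).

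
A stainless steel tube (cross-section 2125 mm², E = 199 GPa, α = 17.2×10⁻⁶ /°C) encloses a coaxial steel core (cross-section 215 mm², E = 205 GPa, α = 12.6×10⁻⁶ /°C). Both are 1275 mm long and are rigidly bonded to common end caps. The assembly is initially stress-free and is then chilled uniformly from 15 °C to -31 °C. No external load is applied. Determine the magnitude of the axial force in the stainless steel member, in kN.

P ≈ 8.45 kN (tensile in the stainless steel)

Equilibrium of a rigid end plate with no external load gives equal and opposite internal forces ±P in the two members. Since α_{stainless steel} > α_{steel}, cooling drives the stainless steel into tension and the steel into compression.
Setting the final lengths equal and cancelling L: (α₁ − α₂)ΔT = P/(A₁E₁) + P/(A₂E₂).
|α₁ − α₂|·ΔT = 4.6×10⁻⁶ × 46 = 0.0002116.
1/(A₁E₁) + 1/(A₂E₂) = 1/(2125×199×10³) + 1/(215×205×10³) = 2.505×10⁻⁸ N⁻¹.
So P = 0.0002116 / 2.505×10⁻⁸ = 8.446 kN.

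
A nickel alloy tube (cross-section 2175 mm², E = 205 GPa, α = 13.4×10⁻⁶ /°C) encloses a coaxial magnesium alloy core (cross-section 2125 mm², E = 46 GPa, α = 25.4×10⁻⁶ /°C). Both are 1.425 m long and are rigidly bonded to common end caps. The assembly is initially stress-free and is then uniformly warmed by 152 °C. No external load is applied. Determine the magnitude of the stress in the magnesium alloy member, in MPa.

σ ≈ 68.8 MPa (compressive)

Equilibrium of a rigid end plate with no external load gives equal and opposite internal forces ±P in the two members. Since α_{magnesium alloy} > α_{nickel alloy}, heating drives the magnesium alloy into compression and the nickel alloy into tension.
Setting the final lengths equal and cancelling L: (α₁ − α₂)ΔT = P/(A₁E₁) + P/(A₂E₂).
|α₁ − α₂|·ΔT = 12×10⁻⁶ × 152 = 0.001824.
1/(A₁E₁) + 1/(A₂E₂) = 1/(2175×205×10³) + 1/(2125×46×10³) = 1.247×10⁻⁸ N⁻¹.
So P = 0.001824 / 1.247×10⁻⁸ = 146.2 kN.
σ_{magnesium alloy} = P/A₂ = 146200/2125 = 68.82 MPa, compressive.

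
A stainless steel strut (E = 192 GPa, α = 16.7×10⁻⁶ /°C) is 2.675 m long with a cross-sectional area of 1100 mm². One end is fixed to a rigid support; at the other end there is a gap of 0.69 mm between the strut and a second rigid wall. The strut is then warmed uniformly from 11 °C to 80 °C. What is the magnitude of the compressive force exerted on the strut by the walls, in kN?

P ≈ 189 kN

Unrestrained expansion: δ_free = αΔT L = 16.7×10⁻⁶ × 69 × 2675 = 3.082 mm.
The gap closes (δ_free > 0.69 mm) and the wall then resists a further 3.082 − 0.69 = 2.392 mm of expansion.
That suppressed elongation corresponds to σ = E·Δ/L = 192×10³ × 2.392/2675 = 171.7 MPa.
Force on the wall = σA = 171.7 × 1100 mm² = 188.9 kN.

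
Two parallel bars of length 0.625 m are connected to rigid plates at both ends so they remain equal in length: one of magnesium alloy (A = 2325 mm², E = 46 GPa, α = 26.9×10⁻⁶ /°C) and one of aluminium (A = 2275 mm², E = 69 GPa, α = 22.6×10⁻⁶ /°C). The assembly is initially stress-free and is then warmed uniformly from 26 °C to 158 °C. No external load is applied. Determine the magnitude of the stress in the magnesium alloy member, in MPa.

σ ≈ 15.5 MPa (compressive)

The magnesium alloy has the larger α, so on heating it would change length more than the aluminium if both were free. The rigid plates force a common final length, so the magnesium alloy is put into compression and the aluminium into tension, with equal and opposite forces P (no external load).
Equating the net (thermal + elastic) strains gives |α₁ − α₂|·ΔT = P·[1/(A₁E₁) + 1/(A₂E₂)].
|α₁ − α₂|·ΔT = 4.3×10⁻⁶ × 132 = 0.0005676.
1/(A₁E₁) + 1/(A₂E₂) = 1/(2325×46×10³) + 1/(2275×69×10³) = 1.572×10⁻⁸ N⁻¹.
P = 0.0005676 / 1.572×10⁻⁸ = 36110 N = 36.11 kN.
σ_{magnesium alloy} = P/A₁ = 36110/2325 = 15.53 MPa, compressive.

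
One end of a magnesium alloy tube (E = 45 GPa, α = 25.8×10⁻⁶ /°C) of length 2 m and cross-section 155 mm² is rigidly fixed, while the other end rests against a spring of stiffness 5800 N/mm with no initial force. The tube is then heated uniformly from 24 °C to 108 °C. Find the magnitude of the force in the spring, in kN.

P ≈ 9.44 kN

If the spring were absent the tube would lengthen by αΔT L = 25.8×10⁻⁶ × 84 × 2000 = 4.334 mm.
With a force P in the spring, the elastic change of the tube is PL/(AE) and that of the spring is P/k; compatibility requires their sum to equal δ_free.
P [ L/(AE) + 1/k ] = δ_free → P [ 2000/(155×45×10³) + 1/(5800) ] = 4.334.
P = 4.334 / 0.0004592 = 9440 N.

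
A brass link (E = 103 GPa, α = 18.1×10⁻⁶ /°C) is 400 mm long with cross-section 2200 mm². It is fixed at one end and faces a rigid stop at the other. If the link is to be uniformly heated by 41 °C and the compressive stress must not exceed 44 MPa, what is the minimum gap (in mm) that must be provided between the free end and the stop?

Free expansion if unrestrained: δ_free = αΔT L = 18.1×10⁻⁶ × 41 × 400 = 0.2968 mm.
At the allowable stress the elastic shortening the wall may impose is σL/E = 44 × 400 / (103×10³) = 0.1709 mm.
So the gap has to take up the difference, g_min = δ_free − σL/E = 0.2968 − 0.1709 = 0.126 mm.

g ≈ 0.126 mm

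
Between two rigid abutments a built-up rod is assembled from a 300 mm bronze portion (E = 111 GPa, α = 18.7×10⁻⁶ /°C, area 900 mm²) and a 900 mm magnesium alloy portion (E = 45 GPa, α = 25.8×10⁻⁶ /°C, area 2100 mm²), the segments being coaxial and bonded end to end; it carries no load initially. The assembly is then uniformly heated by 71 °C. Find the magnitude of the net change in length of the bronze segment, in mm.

|ΔL| ≈ 0.0924 mm

With the walls removed the bar would change length by δ_free = Σ αᵢΔT Lᵢ = 18.7×10⁻⁶×71×300 + 25.8×10⁻⁶×71×900 = 2.047 mm.
The rigid supports impose zero overall length change; the single axial force P common to all segments must satisfy P Σ Lᵢ/(AᵢEᵢ) = δ_free.
The series flexibility is Σ Lᵢ/(AᵢEᵢ) = 300/(900×111×10³) + 900/(2100×45×10³) = 1.253×10⁻⁵ mm/N.
P = 2.047 / 1.253×10⁻⁵ = 163400 N = 163.4 kN, compressive.
For the bronze segment, free thermal change = 18.7×10⁻⁶×71×300 = 0.3983 mm and elastic change from P = 163400×300/(900×111×10³) = 0.4907 mm; these oppose, so the net change is 0.0924 mm (segment shortens).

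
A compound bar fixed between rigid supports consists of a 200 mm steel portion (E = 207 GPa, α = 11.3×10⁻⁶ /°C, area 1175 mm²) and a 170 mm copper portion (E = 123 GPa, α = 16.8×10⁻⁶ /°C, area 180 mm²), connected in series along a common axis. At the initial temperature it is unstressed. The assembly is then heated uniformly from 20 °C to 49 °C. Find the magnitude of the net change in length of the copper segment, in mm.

Free thermal expansion of the whole bar: Σ αᵢΔT Lᵢ = 11.3×10⁻⁶×29×200 + 16.8×10⁻⁶×29×170 = 0.1484 mm.
The rigid supports impose zero overall length change; the single axial force P common to all segments must satisfy P Σ Lᵢ/(AᵢEᵢ) = δ_free.
Σ Lᵢ/(AᵢEᵢ) = 200/(1175×207×10³) + 170/(180×123×10³) = 8.501×10⁻⁶ mm/N.
So P = 0.1484 / 8.501×10⁻⁶ = 17.45 kN, compressive.
For the copper segment, free thermal change = 16.8×10⁻⁶×29×170 = 0.08282 mm and elastic change from P = 17450×170/(180×123×10³) = 0.134 mm; these oppose, so the net change is 0.0512 mm (segment shortens).

|ΔL| ≈ 0.0512 mm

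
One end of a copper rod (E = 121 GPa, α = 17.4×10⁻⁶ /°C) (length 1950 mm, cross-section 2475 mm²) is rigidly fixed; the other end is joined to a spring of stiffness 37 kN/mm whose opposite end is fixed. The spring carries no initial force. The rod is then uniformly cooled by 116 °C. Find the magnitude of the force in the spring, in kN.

If the spring were absent the rod would shorten by αΔT L = 17.4×10⁻⁶ × 116 × 1950 = 3.936 mm.
With a force P in the spring, the elastic change of the rod is PL/(AE) and that of the spring is P/k; compatibility requires their sum to equal δ_free.
P [ L/(AE) + 1/k ] = δ_free → P [ 1950/(2475×121×10³) + 1/(37×10³) ] = 3.936.
P = 3.936 / 3.354×10⁻⁵ = 117400 N.

P ≈ 117 kN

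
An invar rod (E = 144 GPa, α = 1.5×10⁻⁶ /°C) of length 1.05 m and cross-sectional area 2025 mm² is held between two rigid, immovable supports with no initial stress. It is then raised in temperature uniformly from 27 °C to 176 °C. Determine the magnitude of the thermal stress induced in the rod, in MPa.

σ ≈ 32.2 MPa (compressive)

Because both ends are immovable the net strain is zero, and the suppressed thermal strain is αΔT = 1.5×10⁻⁶ × 149 = 223.5×10⁻⁶.
The stress required to suppress this strain is σ = Eε = 144×10³ × 223.5×10⁻⁶ = 32.18 MPa, compressive since the rod is trying to expand.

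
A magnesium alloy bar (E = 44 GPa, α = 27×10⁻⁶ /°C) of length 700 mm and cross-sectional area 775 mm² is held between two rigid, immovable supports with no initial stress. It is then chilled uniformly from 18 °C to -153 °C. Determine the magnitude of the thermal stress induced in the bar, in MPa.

σ ≈ 203 MPa (tensile)

With length fixed, the mechanical strain must cancel the thermal strain αΔT = 27×10⁻⁶ × 171 = 4617×10⁻⁶.
Hence σ = E·αΔT = 44×10³ × 4617×10⁻⁶ = 203.1 MPa, tensile.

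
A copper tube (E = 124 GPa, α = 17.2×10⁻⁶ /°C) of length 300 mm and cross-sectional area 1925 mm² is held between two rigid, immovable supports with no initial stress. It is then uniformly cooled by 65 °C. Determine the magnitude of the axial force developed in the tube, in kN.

Full restraint means ε = 0, so the stress is σ = EαΔT = 124×10³ × 17.2×10⁻⁶ × 65 = 138.6 MPa.
Then P = σA = 138.6 × 1925 mm² = 266.9 kN, tensile.

P ≈ 267 kN (tensile)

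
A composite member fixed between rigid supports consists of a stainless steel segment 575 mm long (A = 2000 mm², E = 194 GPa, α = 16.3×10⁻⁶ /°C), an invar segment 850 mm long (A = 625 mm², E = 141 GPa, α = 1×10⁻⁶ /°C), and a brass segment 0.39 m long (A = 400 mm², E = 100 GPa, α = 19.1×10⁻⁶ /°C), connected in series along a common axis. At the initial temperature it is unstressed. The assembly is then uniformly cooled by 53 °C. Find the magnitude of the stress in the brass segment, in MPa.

Free thermal contraction of the whole bar: Σ αᵢΔT Lᵢ = 16.3×10⁻⁶×53×575 + 1×10⁻⁶×53×850 + 19.1×10⁻⁶×53×390 = 0.9366 mm.
Since the ends are fixed, an axial force P builds up, equal in every segment, with P · Σ Lᵢ/(AᵢEᵢ) = δ_free.
Σ Lᵢ/(AᵢEᵢ) = 575/(2000×194×10³) + 850/(625×141×10³) + 390/(400×100×10³) = 2.088×10⁻⁵ mm/N.
Hence P = δ_free / Σ(L/AE) = 0.9366/2.088×10⁻⁵ = 44.86 kN (tensile).
σ_{brass} = P / A = 44860 / 400 = 112.2 MPa.

σ ≈ 112 MPa (tensile)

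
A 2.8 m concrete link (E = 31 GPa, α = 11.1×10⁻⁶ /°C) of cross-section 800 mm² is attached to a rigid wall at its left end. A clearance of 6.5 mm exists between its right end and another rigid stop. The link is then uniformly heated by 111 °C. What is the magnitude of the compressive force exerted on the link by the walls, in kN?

P ≈ 0 kN

If the wall were absent the link would grow by αΔT L = 11.1×10⁻⁶ × 111 × 2800 = 3.45 mm.
This is smaller than the 6.5 mm clearance, so the link expands freely without reaching the stop — the stress is zero.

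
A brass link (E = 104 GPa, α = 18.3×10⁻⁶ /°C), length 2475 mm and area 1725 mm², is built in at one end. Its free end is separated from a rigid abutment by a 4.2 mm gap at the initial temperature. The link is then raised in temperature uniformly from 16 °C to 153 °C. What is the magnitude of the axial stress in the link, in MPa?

σ ≈ 84.3 MPa (compressive)

Free thermal elongation = αΔT L = 18.3×10⁻⁶ × 137 × 2475 = 6.205 mm.
The gap closes (δ_free > 4.2 mm) and the wall then resists a further 6.205 − 4.2 = 2.005 mm of expansion.
That suppressed elongation corresponds to σ = E·Δ/L = 104×10³ × 2.005/2475 = 84.25 MPa.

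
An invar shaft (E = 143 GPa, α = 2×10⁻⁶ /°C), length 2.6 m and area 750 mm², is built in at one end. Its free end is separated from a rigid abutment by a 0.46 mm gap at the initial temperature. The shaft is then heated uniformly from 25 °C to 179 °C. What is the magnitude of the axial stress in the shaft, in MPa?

σ ≈ 18.7 MPa (compressive)

Unrestrained expansion: δ_free = αΔT L = 2×10⁻⁶ × 154 × 2600 = 0.8008 mm.
This exceeds the 0.46 mm gap, so the wall pushes back. The portion of expansion that must be recovered elastically is δ_free − gap = 0.8008 − 0.46 = 0.3408 mm.
That suppressed elongation corresponds to σ = E·Δ/L = 143×10³ × 0.3408/2600 = 18.74 MPa.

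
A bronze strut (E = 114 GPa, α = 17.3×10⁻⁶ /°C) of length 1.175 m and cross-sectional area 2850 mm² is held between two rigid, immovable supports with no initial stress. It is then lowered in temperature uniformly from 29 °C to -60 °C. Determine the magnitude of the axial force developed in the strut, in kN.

Full restraint means ε = 0, so the stress is σ = EαΔT = 114×10³ × 17.3×10⁻⁶ × 89 = 175.5 MPa.
P = AEαΔT = 2850 × 114×10³ × 17.3×10⁻⁶ × 89 = 500.2 kN (tensile).

P ≈ 500 kN (tensile)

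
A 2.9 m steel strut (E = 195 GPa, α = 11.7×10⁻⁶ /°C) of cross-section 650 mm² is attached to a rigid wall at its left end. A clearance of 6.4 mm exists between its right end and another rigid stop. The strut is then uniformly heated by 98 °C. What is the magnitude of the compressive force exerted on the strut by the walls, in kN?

Unrestrained expansion: δ_free = αΔT L = 11.7×10⁻⁶ × 98 × 2900 = 3.325 mm.
Since δ_free = 3.33 mm is less than the 6.4 mm gap, the strut never touches the wall. No axial force develops.

P ≈ 0 kN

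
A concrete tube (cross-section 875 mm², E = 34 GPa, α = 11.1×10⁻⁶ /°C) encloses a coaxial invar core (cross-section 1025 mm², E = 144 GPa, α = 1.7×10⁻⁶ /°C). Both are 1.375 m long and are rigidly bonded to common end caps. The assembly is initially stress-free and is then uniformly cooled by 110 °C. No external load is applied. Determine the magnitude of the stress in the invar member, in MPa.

σ ≈ 25 MPa (compressive)

Equilibrium of a rigid end plate with no external load gives equal and opposite internal forces ±P in the two members. Since α_{concrete} > α_{invar}, cooling drives the concrete into tension and the invar into compression.
Compatibility of the two members (thermal + elastic change equal): (α₁ − α₂)ΔT = P·[1/(A₁E₁) + 1/(A₂E₂)].
|α₁ − α₂|·ΔT = 9.4×10⁻⁶ × 110 = 0.001034.
1/(A₁E₁) + 1/(A₂E₂) = 1/(875×34×10³) + 1/(1025×144×10³) = 4.039×10⁻⁸ N⁻¹.
P = 0.001034 / 4.039×10⁻⁸ = 25600 N = 25.6 kN.
σ_{invar} = P/A₂ = 25600/1025 = 24.98 MPa, compressive.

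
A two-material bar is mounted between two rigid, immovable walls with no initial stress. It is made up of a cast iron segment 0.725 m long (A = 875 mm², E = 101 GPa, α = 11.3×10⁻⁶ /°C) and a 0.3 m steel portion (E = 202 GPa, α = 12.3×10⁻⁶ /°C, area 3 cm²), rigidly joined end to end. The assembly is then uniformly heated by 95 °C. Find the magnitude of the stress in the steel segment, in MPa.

Free thermal expansion of the whole bar: Σ αᵢΔT Lᵢ = 11.3×10⁻⁶×95×725 + 12.3×10⁻⁶×95×300 = 1.129 mm.
The rigid supports impose zero overall length change; the single axial force P common to all segments must satisfy P Σ Lᵢ/(AᵢEᵢ) = δ_free.
The series flexibility is Σ Lᵢ/(AᵢEᵢ) = 725/(875×101×10³) + 300/(300×202×10³) = 1.315×10⁻⁵ mm/N.
Hence P = δ_free / Σ(L/AE) = 1.129/1.315×10⁻⁵ = 85.82 kN (compressive).
σ_{steel} = P / A = 85820 / 300 = 286.1 MPa.

σ ≈ 286 MPa (compressive)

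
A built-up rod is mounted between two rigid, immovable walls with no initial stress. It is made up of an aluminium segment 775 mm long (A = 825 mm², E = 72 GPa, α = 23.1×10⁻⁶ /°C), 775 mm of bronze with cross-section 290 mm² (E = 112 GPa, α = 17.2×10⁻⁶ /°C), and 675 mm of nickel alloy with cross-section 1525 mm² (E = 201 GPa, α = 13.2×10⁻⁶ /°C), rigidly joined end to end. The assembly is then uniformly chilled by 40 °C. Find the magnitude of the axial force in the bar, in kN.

Free thermal contraction of the whole bar: Σ αᵢΔT Lᵢ = 23.1×10⁻⁶×40×775 + 17.2×10⁻⁶×40×775 + 13.2×10⁻⁶×40×675 = 1.606 mm.
Since the ends are fixed, an axial force P builds up, equal in every segment, with P · Σ Lᵢ/(AᵢEᵢ) = δ_free.
Σ Lᵢ/(AᵢEᵢ) = 775/(825×72×10³) + 775/(290×112×10³) + 675/(1525×201×10³) = 3.911×10⁻⁵ mm/N.
P = 1.606 / 3.911×10⁻⁵ = 41060 N = 41.06 kN, tensile.

P ≈ 41.1 kN (tensile)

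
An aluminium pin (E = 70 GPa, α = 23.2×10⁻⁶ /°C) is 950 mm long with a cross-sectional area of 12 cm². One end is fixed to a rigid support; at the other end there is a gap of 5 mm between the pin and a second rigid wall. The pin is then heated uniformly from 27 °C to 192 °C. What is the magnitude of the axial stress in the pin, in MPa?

σ ≈ 0 MPa

If the wall were absent the pin would grow by αΔT L = 23.2×10⁻⁶ × 165 × 950 = 3.637 mm.
This is smaller than the 5 mm clearance, so the pin expands freely without reaching the stop — the stress is zero.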